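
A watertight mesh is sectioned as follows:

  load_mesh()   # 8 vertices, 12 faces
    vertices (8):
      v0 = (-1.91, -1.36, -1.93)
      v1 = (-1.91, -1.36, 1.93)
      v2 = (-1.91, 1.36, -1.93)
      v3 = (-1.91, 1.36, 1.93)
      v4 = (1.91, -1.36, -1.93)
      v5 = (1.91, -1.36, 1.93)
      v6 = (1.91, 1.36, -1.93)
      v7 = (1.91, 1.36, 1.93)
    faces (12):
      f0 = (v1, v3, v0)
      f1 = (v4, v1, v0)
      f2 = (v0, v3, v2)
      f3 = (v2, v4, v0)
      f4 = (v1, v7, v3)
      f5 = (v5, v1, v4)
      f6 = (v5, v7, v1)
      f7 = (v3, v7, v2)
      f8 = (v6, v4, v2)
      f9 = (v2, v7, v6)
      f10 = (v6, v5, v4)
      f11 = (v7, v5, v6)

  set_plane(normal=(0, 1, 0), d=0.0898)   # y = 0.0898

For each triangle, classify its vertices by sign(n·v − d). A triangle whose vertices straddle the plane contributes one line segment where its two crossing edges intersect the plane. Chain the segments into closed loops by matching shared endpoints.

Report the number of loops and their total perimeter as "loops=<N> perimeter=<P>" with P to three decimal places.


loops=1 perimeter=15.360

Straddling triangles (8 of 12):
  (v1,v3,v0) [-+-] → (-1.91, 0.0898, 1.93)–(-1.91, 0.0898, 0.127437)  len=1.8026
  (v0,v3,v2) [-++] → (-1.91, 0.0898, 0.127437)–(-1.91, 0.0898, -1.93)  len=2.0574
  (v2,v4,v0) [+--] → (-0.126116, 0.0898, -1.93)–(-1.91, 0.0898, -1.93)  len=1.7839
  (v1,v7,v3) [-++] → (0.126116, 0.0898, 1.93)–(-1.91, 0.0898, 1.93)  len=2.0361
  (v5,v7,v1) [-+-] → (1.91, 0.0898, 1.93)–(0.126116, 0.0898, 1.93)  len=1.7839
  (v6,v4,v2) [+-+] → (1.91, 0.0898, -1.93)–(-0.126116, 0.0898, -1.93)  len=2.0361
  (v6,v5,v4) [+--] → (1.91, 0.0898, -0.127437)–(1.91, 0.0898, -1.93)  len=1.8026
  (v7,v5,v6) [+-+] → (1.91, 0.0898, 1.93)–(1.91, 0.0898, -0.127437)  len=2.0574

Chained into 1 loop(s):
  loop 1: 8 segments, perimeter = 15.3600
Total perimeter = 15.360


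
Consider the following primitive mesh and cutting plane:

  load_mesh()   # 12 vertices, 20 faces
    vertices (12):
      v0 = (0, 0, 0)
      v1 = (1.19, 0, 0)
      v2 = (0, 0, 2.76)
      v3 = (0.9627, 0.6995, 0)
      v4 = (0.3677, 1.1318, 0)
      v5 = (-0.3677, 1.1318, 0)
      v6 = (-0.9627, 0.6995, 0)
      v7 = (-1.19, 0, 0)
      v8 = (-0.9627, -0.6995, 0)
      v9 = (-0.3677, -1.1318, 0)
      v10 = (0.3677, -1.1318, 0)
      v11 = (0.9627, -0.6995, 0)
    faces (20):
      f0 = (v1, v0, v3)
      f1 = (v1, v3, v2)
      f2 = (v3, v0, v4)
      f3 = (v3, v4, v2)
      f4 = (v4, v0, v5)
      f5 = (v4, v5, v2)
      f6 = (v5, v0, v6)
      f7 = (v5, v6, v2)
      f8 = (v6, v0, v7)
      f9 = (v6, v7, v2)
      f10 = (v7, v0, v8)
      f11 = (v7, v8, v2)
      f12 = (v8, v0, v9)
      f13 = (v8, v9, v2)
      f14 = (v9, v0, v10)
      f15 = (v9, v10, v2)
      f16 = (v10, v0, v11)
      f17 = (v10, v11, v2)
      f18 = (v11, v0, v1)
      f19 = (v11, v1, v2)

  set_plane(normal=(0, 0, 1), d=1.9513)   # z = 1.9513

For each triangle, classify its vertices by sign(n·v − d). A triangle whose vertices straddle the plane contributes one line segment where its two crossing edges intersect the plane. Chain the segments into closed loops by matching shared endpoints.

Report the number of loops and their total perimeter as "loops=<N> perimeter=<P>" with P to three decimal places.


loops=1 perimeter=2.155

Straddling triangles (10 of 20):
  (v1,v3,v2) [--+] → (0.282078, 0.204959, 1.9513)–(0.348679, 0, 1.9513)  len=0.2155
  (v3,v4,v2) [--+] → (0.107739, 0.331626, 1.9513)–(0.282078, 0.204959, 1.9513)  len=0.2155
  (v4,v5,v2) [--+] → (-0.107739, 0.331626, 1.9513)–(0.107739, 0.331626, 1.9513)  len=0.2155
  (v5,v6,v2) [--+] → (-0.282078, 0.204959, 1.9513)–(-0.107739, 0.331626, 1.9513)  len=0.2155
  (v6,v7,v2) [--+] → (-0.348679, 0, 1.9513)–(-0.282078, 0.204959, 1.9513)  len=0.2155
  (v7,v8,v2) [--+] → (-0.282078, -0.204959, 1.9513)–(-0.348679, 0, 1.9513)  len=0.2155
  (v8,v9,v2) [--+] → (-0.107739, -0.331626, 1.9513)–(-0.282078, -0.204959, 1.9513)  len=0.2155
  (v9,v10,v2) [--+] → (0.107739, -0.331626, 1.9513)–(-0.107739, -0.331626, 1.9513)  len=0.2155
  (v10,v11,v2) [--+] → (0.282078, -0.204959, 1.9513)–(0.107739, -0.331626, 1.9513)  len=0.2155
  (v11,v1,v2) [--+] → (0.348679, 0, 1.9513)–(0.282078, -0.204959, 1.9513)  len=0.2155

Chained into 1 loop(s):
  loop 1: 10 segments, perimeter = 2.1550
Total perimeter = 2.155


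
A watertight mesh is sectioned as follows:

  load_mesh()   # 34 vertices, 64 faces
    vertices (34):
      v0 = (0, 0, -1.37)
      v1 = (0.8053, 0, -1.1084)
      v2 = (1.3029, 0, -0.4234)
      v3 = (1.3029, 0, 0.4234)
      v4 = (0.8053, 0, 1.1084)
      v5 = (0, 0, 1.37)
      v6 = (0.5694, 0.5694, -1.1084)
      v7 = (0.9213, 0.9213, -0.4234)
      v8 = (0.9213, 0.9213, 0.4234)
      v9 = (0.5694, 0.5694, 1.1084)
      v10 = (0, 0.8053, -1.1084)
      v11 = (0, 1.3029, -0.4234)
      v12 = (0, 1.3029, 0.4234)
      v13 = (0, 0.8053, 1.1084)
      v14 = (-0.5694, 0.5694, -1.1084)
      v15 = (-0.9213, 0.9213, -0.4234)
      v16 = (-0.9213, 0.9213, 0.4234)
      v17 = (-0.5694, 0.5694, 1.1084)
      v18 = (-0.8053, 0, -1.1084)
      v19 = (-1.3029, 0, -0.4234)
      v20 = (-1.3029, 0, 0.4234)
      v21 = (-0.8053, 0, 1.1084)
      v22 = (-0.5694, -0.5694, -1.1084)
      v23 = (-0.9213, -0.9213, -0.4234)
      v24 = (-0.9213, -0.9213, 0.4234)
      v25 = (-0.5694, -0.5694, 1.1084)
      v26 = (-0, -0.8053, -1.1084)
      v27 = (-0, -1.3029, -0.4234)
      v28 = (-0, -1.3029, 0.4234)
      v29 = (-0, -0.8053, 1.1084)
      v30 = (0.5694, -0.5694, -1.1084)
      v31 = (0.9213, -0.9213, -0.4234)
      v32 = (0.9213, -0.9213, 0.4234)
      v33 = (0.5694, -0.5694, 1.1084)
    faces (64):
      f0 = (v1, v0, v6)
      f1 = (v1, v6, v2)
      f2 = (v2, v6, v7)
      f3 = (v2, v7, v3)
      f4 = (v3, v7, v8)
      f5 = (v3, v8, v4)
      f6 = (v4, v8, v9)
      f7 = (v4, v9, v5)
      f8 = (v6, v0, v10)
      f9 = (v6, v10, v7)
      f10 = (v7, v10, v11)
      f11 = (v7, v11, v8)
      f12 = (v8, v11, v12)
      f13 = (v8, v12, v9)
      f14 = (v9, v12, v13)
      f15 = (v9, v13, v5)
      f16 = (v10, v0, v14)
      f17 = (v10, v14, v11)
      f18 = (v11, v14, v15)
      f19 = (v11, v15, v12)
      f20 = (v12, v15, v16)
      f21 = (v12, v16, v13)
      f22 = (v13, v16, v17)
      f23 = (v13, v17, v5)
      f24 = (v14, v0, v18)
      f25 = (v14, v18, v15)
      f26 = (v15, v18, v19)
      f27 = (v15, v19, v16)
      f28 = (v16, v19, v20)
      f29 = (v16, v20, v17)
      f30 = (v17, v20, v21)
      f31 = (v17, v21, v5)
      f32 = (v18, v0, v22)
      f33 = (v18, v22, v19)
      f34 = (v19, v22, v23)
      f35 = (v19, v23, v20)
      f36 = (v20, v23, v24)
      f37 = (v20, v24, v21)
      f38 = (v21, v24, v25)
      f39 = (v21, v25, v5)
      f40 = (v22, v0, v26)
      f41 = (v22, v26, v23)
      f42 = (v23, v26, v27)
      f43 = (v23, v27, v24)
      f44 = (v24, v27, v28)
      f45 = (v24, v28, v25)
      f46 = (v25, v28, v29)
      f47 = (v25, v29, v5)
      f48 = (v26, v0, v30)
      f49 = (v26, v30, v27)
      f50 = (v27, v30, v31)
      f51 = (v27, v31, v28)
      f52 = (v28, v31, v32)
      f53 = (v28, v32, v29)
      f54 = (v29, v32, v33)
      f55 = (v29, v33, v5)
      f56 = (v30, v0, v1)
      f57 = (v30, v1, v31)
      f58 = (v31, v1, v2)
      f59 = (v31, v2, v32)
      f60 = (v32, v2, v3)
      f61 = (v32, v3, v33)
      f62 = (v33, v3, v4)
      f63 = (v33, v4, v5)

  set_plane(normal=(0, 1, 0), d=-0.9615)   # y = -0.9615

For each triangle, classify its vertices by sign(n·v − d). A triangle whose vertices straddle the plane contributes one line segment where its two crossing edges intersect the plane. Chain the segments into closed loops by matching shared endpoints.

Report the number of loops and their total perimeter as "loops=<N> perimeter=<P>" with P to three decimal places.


loops=1 perimeter=5.489

Straddling triangles (10 of 64):
  (v23,v26,v27) [++-] → (0, -0.9615, -0.893374)–(-0.824245, -0.9615, -0.4234)  len=0.9488
  (v23,v27,v24) [+-+] → (-0.824245, -0.9615, -0.4234)–(-0.824245, -0.9615, 0.334193)  len=0.7576
  (v24,v27,v28) [+--] → (-0.824245, -0.9615, 0.334193)–(-0.824245, -0.9615, 0.4234)  len=0.0892
  (v24,v28,v25) [+-+] → (-0.824245, -0.9615, 0.4234)–(-0.265021, -0.9615, 0.742226)  len=0.6437
  (v25,v28,v29) [+-+] → (-0.265021, -0.9615, 0.742226)–(0, -0.9615, 0.893374)  len=0.3051
  (v26,v30,v27) [++-] → (0.265021, -0.9615, -0.742226)–(0, -0.9615, -0.893374)  len=0.3051
  (v27,v30,v31) [-++] → (0.265021, -0.9615, -0.742226)–(0.824245, -0.9615, -0.4234)  len=0.6437
  (v27,v31,v28) [-+-] → (0.824245, -0.9615, -0.4234)–(0.824245, -0.9615, -0.334193)  len=0.0892
  (v28,v31,v32) [-++] → (0.824245, -0.9615, -0.334193)–(0.824245, -0.9615, 0.4234)  len=0.7576
  (v28,v32,v29) [-++] → (0.824245, -0.9615, 0.4234)–(0, -0.9615, 0.893374)  len=0.9488

Chained into 1 loop(s):
  loop 1: 10 segments, perimeter = 5.4889
Total perimeter = 5.489


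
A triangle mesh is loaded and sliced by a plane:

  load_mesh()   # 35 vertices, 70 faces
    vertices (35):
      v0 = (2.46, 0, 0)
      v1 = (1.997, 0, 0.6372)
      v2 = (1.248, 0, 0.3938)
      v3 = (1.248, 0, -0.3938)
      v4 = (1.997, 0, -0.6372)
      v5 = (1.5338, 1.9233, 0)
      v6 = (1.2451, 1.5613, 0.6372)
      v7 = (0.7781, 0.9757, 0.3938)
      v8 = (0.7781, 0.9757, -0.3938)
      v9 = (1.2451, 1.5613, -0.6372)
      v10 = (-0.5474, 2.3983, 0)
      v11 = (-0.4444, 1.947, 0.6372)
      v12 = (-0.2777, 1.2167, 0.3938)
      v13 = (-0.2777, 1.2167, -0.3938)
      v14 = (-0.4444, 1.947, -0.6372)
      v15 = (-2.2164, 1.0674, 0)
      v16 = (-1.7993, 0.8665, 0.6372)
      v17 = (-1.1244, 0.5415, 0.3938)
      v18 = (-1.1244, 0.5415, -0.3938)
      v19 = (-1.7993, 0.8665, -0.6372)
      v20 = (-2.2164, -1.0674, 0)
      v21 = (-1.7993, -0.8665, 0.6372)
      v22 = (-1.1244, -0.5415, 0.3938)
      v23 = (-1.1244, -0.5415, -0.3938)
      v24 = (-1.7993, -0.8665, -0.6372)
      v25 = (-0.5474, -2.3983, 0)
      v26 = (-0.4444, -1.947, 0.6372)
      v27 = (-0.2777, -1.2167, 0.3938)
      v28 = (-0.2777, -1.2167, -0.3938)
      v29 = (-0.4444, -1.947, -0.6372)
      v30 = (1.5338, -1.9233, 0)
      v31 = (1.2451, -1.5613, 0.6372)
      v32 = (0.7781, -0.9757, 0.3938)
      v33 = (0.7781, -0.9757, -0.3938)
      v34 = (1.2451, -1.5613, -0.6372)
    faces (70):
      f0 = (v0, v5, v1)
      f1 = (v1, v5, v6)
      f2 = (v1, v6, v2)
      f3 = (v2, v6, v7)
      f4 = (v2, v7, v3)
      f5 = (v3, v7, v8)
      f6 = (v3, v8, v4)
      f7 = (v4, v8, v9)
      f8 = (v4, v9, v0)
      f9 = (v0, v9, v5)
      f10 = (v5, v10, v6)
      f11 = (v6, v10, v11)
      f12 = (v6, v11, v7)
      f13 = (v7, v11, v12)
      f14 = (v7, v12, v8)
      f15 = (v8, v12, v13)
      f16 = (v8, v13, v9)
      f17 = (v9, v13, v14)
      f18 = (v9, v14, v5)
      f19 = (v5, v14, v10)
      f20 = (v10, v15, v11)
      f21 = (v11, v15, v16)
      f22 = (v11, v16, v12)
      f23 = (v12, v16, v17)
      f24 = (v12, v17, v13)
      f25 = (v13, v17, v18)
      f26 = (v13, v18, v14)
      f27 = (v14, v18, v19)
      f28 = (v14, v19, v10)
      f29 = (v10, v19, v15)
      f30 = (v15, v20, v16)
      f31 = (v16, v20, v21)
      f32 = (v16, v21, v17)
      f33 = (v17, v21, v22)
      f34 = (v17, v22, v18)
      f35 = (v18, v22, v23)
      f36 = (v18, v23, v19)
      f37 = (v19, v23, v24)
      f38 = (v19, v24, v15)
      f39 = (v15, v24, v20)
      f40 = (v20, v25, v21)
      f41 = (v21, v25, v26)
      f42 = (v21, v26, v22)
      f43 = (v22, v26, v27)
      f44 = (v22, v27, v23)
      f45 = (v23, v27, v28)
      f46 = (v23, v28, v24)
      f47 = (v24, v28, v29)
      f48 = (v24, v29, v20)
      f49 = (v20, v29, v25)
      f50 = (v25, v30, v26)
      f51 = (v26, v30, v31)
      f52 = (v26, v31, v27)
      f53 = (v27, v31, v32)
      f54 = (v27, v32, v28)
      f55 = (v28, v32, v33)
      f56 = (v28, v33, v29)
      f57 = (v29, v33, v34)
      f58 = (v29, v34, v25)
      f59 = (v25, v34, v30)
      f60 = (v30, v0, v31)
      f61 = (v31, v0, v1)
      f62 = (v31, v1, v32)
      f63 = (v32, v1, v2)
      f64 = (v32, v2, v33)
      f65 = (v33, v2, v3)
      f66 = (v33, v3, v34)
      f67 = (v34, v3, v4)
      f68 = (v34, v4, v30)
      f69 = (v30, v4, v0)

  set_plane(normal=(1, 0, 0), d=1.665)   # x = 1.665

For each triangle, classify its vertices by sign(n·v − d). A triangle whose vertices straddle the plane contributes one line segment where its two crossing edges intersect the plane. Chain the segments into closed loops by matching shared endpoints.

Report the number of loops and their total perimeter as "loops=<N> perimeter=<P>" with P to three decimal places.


Straddling triangles (14 of 70):
  (v0,v5,v1) [+-+] → (1.665, 1.65086, 0)–(1.665, 1.37853, 0.180485)  len=0.3267
  (v1,v5,v6) [+--] → (1.665, 1.37853, 0.180485)–(1.665, 0.689389, 0.6372)  len=0.8267
  (v1,v6,v2) [+--] → (1.665, 0.689389, 0.6372)–(1.665, 0, 0.529311)  len=0.6978
  (v3,v8,v4) [--+] → (1.665, 0.265758, -0.570904)–(1.665, 0, -0.529311)  len=0.2690
  (v4,v8,v9) [+--] → (1.665, 0.265758, -0.570904)–(1.665, 0.689389, -0.6372)  len=0.4288
  (v4,v9,v0) [+-+] → (1.665, 0.689389, -0.6372)–(1.665, 1.02168, -0.416968)  len=0.3986
  (v0,v9,v5) [+--] → (1.665, 1.02168, -0.416968)–(1.665, 1.65086, 0)  len=0.7548
  (v30,v0,v31) [-+-] → (1.665, -1.65086, 0)–(1.665, -1.02168, 0.416968)  len=0.7548
  (v31,v0,v1) [-++] → (1.665, -1.02168, 0.416968)–(1.665, -0.689389, 0.6372)  len=0.3986
  (v31,v1,v32) [-+-] → (1.665, -0.689389, 0.6372)–(1.665, -0.265758, 0.570904)  len=0.4288
  (v32,v1,v2) [-+-] → (1.665, -0.265758, 0.570904)–(1.665, 0, 0.529311)  len=0.2690
  (v34,v3,v4) [--+] → (1.665, 0, -0.529311)–(1.665, -0.689389, -0.6372)  len=0.6978
  (v34,v4,v30) [-+-] → (1.665, -0.689389, -0.6372)–(1.665, -1.37853, -0.180485)  len=0.8267
  (v30,v4,v0) [-++] → (1.665, -1.37853, -0.180485)–(1.665, -1.65086, 0)  len=0.3267

Chained into 1 loop(s):
  loop 1: 14 segments, perimeter = 7.4049
Total perimeter = 7.405

loops=1 perimeter=7.405


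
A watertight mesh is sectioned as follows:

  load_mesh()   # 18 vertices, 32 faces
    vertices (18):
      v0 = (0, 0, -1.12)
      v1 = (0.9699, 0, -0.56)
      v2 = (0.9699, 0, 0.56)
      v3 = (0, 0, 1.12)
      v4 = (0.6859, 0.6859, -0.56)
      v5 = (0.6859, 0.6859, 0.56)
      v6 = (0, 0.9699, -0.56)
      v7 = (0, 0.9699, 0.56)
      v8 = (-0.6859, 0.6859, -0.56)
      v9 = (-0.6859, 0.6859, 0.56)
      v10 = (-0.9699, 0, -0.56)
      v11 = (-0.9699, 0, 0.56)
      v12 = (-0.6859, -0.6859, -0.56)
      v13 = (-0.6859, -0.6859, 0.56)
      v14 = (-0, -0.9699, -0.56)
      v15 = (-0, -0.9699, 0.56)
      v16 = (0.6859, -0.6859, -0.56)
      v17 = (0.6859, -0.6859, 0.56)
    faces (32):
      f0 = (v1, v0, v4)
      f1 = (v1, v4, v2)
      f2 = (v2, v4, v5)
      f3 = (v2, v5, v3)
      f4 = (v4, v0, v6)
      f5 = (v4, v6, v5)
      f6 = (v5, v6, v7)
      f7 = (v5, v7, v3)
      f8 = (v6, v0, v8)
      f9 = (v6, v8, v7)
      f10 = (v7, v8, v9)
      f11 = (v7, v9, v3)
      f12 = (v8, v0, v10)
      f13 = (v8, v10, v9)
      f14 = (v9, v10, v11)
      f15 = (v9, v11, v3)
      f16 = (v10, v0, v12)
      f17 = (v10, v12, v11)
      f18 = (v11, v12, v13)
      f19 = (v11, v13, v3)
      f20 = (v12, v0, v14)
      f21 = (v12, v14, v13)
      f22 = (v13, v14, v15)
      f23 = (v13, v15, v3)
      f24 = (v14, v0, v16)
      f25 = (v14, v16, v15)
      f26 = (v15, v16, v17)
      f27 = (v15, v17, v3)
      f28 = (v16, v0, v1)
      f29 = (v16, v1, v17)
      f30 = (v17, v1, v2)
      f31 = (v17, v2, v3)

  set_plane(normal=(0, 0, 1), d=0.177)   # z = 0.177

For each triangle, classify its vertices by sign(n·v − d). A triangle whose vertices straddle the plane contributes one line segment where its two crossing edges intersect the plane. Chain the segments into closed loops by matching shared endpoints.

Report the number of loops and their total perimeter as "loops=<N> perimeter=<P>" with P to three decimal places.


loops=1 perimeter=5.939

Straddling triangles (16 of 32):
  (v1,v4,v2) [--+] → (0.872782, 0.234553, 0.177)–(0.9699, 0, 0.177)  len=0.2539
  (v2,v4,v5) [+-+] → (0.872782, 0.234553, 0.177)–(0.6859, 0.6859, 0.177)  len=0.4885
  (v4,v6,v5) [--+] → (0.451347, 0.783018, 0.177)–(0.6859, 0.6859, 0.177)  len=0.2539
  (v5,v6,v7) [+-+] → (0.451347, 0.783018, 0.177)–(0, 0.9699, 0.177)  len=0.4885
  (v6,v8,v7) [--+] → (-0.234553, 0.872782, 0.177)–(0, 0.9699, 0.177)  len=0.2539
  (v7,v8,v9) [+-+] → (-0.234553, 0.872782, 0.177)–(-0.6859, 0.6859, 0.177)  len=0.4885
  (v8,v10,v9) [--+] → (-0.783018, 0.451347, 0.177)–(-0.6859, 0.6859, 0.177)  len=0.2539
  (v9,v10,v11) [+-+] → (-0.783018, 0.451347, 0.177)–(-0.9699, 0, 0.177)  len=0.4885
  (v10,v12,v11) [--+] → (-0.872782, -0.234553, 0.177)–(-0.9699, 0, 0.177)  len=0.2539
  (v11,v12,v13) [+-+] → (-0.872782, -0.234553, 0.177)–(-0.6859, -0.6859, 0.177)  len=0.4885
  (v12,v14,v13) [--+] → (-0.451347, -0.783018, 0.177)–(-0.6859, -0.6859, 0.177)  len=0.2539
  (v13,v14,v15) [+-+] → (-0.451347, -0.783018, 0.177)–(0, -0.9699, 0.177)  len=0.4885
  (v14,v16,v15) [--+] → (0.234553, -0.872782, 0.177)–(0, -0.9699, 0.177)  len=0.2539
  (v15,v16,v17) [+-+] → (0.234553, -0.872782, 0.177)–(0.6859, -0.6859, 0.177)  len=0.4885
  (v16,v1,v17) [--+] → (0.783018, -0.451347, 0.177)–(0.6859, -0.6859, 0.177)  len=0.2539
  (v17,v1,v2) [+-+] → (0.783018, -0.451347, 0.177)–(0.9699, 0, 0.177)  len=0.4885

Chained into 1 loop(s):
  loop 1: 16 segments, perimeter = 5.9390
Total perimeter = 5.939


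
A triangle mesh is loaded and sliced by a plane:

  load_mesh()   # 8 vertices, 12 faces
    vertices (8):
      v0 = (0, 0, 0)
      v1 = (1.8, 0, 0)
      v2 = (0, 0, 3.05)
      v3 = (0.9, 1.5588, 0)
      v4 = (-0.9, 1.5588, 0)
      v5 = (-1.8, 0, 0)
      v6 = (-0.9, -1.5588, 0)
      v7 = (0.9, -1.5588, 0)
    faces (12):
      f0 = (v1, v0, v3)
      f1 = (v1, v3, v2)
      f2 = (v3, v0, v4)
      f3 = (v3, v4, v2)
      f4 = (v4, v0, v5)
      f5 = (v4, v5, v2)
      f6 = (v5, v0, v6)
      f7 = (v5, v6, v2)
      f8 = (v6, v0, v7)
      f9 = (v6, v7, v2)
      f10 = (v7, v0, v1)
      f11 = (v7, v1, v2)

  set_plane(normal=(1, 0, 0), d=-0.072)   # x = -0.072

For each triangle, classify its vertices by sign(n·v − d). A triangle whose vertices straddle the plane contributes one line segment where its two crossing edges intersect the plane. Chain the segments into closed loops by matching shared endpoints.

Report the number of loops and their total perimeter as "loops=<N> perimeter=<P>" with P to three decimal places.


loops=1 perimeter=9.769

Straddling triangles (8 of 12):
  (v3,v0,v4) [++-] → (-0.072, 0.124704, 0)–(-0.072, 1.5588, 0)  len=1.4341
  (v3,v4,v2) [+-+] → (-0.072, 1.5588, 0)–(-0.072, 0.124704, 2.806)  len=3.1512
  (v4,v0,v5) [-+-] → (-0.072, 0.124704, 0)–(-0.072, 0, 0)  len=0.1247
  (v4,v5,v2) [--+] → (-0.072, 0, 2.928)–(-0.072, 0.124704, 2.806)  len=0.1745
  (v5,v0,v6) [-+-] → (-0.072, 0, 0)–(-0.072, -0.124704, 0)  len=0.1247
  (v5,v6,v2) [--+] → (-0.072, -0.124704, 2.806)–(-0.072, 0, 2.928)  len=0.1745
  (v6,v0,v7) [-++] → (-0.072, -0.124704, 0)–(-0.072, -1.5588, 0)  len=1.4341
  (v6,v7,v2) [-++] → (-0.072, -1.5588, 0)–(-0.072, -0.124704, 2.806)  len=3.1512

Chained into 1 loop(s):
  loop 1: 8 segments, perimeter = 9.7690
Total perimeter = 9.769


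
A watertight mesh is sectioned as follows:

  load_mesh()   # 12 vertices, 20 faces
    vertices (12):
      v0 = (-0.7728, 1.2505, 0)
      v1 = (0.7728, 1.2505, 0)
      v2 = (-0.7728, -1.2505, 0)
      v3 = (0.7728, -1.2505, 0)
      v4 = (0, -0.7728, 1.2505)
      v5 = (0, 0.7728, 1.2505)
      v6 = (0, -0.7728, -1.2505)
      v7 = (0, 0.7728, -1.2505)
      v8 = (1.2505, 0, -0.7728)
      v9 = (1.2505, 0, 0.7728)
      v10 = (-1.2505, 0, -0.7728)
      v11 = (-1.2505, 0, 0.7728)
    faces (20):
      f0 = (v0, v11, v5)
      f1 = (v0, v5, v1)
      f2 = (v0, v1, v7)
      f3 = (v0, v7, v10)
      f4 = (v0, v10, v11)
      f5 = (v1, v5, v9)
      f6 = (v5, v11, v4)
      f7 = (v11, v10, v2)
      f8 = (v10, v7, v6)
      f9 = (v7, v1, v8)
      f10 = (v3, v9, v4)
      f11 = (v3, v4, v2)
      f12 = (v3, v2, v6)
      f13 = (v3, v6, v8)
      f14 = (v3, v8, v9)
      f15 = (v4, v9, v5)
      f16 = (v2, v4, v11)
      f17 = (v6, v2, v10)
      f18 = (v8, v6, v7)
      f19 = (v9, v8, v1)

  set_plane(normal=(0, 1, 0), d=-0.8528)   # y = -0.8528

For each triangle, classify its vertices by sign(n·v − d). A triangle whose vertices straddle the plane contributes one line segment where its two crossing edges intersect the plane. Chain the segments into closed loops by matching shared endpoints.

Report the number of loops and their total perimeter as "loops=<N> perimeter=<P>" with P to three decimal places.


Straddling triangles (8 of 20):
  (v11,v10,v2) [++-] → (-0.924724, -0.8528, -0.245776)–(-0.924724, -0.8528, 0.245776)  len=0.4916
  (v3,v9,v4) [-++] → (0.924724, -0.8528, 0.245776)–(0.12942, -0.8528, 1.04108)  len=1.1247
  (v3,v4,v2) [-+-] → (0.12942, -0.8528, 1.04108)–(-0.12942, -0.8528, 1.04108)  len=0.2588
  (v3,v2,v6) [--+] → (-0.12942, -0.8528, -1.04108)–(0.12942, -0.8528, -1.04108)  len=0.2588
  (v3,v6,v8) [-++] → (0.12942, -0.8528, -1.04108)–(0.924724, -0.8528, -0.245776)  len=1.1247
  (v3,v8,v9) [-++] → (0.924724, -0.8528, -0.245776)–(0.924724, -0.8528, 0.245776)  len=0.4916
  (v2,v4,v11) [-++] → (-0.12942, -0.8528, 1.04108)–(-0.924724, -0.8528, 0.245776)  len=1.1247
  (v6,v2,v10) [+-+] → (-0.12942, -0.8528, -1.04108)–(-0.924724, -0.8528, -0.245776)  len=1.1247

Chained into 1 loop(s):
  loop 1: 8 segments, perimeter = 5.9997
Total perimeter = 6.000

loops=1 perimeter=6.000


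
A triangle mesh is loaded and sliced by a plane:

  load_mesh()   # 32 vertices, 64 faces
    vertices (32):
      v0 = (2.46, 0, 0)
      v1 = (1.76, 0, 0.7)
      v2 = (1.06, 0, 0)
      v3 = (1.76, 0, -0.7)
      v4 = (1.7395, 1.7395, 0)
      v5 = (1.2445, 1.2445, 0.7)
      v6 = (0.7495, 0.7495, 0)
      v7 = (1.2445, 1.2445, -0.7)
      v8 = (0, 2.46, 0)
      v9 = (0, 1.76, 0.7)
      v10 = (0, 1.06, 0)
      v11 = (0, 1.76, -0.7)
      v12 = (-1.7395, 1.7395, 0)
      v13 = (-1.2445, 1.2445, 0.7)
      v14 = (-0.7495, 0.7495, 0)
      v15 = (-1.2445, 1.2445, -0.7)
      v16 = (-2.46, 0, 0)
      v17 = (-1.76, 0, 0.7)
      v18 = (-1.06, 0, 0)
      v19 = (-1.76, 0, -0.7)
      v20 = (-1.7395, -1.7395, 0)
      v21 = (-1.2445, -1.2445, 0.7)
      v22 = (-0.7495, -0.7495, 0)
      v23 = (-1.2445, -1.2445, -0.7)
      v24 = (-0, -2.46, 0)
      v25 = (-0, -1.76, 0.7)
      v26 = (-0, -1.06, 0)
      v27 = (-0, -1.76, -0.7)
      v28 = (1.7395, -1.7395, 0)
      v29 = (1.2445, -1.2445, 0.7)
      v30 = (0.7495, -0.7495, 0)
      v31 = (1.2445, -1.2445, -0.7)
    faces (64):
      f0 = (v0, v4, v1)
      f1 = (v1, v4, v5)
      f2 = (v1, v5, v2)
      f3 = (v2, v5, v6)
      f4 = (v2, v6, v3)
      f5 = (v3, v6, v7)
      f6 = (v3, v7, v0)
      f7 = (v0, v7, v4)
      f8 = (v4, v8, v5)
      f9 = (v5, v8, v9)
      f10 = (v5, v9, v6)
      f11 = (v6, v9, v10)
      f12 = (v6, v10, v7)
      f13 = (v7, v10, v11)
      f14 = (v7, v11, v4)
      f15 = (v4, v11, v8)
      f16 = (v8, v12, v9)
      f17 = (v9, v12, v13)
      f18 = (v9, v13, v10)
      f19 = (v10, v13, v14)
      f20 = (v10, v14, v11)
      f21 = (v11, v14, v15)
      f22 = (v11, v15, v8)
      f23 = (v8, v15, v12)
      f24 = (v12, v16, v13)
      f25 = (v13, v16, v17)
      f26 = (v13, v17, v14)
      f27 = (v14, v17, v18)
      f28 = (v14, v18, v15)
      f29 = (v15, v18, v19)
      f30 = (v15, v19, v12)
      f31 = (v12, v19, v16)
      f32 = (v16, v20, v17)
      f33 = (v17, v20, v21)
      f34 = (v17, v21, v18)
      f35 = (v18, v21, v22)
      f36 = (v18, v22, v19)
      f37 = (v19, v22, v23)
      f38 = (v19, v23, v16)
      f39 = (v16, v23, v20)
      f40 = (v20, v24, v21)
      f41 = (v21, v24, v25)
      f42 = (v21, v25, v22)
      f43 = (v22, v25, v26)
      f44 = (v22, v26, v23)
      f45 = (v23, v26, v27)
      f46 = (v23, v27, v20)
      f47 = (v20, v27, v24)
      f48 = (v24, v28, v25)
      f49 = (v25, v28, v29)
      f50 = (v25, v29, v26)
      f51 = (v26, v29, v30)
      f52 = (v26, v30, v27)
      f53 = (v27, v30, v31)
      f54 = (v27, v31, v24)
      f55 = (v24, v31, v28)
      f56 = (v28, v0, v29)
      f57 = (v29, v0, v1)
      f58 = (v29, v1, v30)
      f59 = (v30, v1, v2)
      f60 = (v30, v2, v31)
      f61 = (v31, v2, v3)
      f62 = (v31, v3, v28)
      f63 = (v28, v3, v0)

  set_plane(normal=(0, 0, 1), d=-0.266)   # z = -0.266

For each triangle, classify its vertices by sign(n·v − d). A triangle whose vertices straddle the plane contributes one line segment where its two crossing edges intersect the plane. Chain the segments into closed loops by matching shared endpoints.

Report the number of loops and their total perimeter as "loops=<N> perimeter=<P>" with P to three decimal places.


Straddling triangles (32 of 64):
  (v2,v6,v3) [++-] → (1.13349, 0.46469, -0.266)–(1.326, 0, -0.266)  len=0.5030
  (v3,v6,v7) [-+-] → (1.13349, 0.46469, -0.266)–(0.9376, 0.9376, -0.266)  len=0.5119
  (v3,v7,v0) [--+] → (1.99811, 0.47291, -0.266)–(2.194, 0, -0.266)  len=0.5119
  (v0,v7,v4) [+-+] → (1.99811, 0.47291, -0.266)–(1.5514, 1.5514, -0.266)  len=1.1673
  (v6,v10,v7) [++-] → (0.47291, 1.13011, -0.266)–(0.9376, 0.9376, -0.266)  len=0.5030
  (v7,v10,v11) [-+-] → (0.47291, 1.13011, -0.266)–(0, 1.326, -0.266)  len=0.5119
  (v7,v11,v4) [--+] → (1.07849, 1.74729, -0.266)–(1.5514, 1.5514, -0.266)  len=0.5119
  (v4,v11,v8) [+-+] → (1.07849, 1.74729, -0.266)–(0, 2.194, -0.266)  len=1.1673
  (v10,v14,v11) [++-] → (-0.46469, 1.13349, -0.266)–(0, 1.326, -0.266)  len=0.5030
  (v11,v14,v15) [-+-] → (-0.46469, 1.13349, -0.266)–(-0.9376, 0.9376, -0.266)  len=0.5119
  (v11,v15,v8) [--+] → (-0.47291, 1.99811, -0.266)–(0, 2.194, -0.266)  len=0.5119
  (v8,v15,v12) [+-+] → (-0.47291, 1.99811, -0.266)–(-1.5514, 1.5514, -0.266)  len=1.1673
  (v14,v18,v15) [++-] → (-1.13011, 0.47291, -0.266)–(-0.9376, 0.9376, -0.266)  len=0.5030
  (v15,v18,v19) [-+-] → (-1.13011, 0.47291, -0.266)–(-1.326, 0, -0.266)  len=0.5119
  (v15,v19,v12) [--+] → (-1.74729, 1.07849, -0.266)–(-1.5514, 1.5514, -0.266)  len=0.5119
  (v12,v19,v16) [+-+] → (-1.74729, 1.07849, -0.266)–(-2.194, 0, -0.266)  len=1.1673
  (v18,v22,v19) [++-] → (-1.13349, -0.46469, -0.266)–(-1.326, 0, -0.266)  len=0.5030
  (v19,v22,v23) [-+-] → (-1.13349, -0.46469, -0.266)–(-0.9376, -0.9376, -0.266)  len=0.5119
  (v19,v23,v16) [--+] → (-1.99811, -0.47291, -0.266)–(-2.194, 0, -0.266)  len=0.5119
  (v16,v23,v20) [+-+] → (-1.99811, -0.47291, -0.266)–(-1.5514, -1.5514, -0.266)  len=1.1673
  (v22,v26,v23) [++-] → (-0.47291, -1.13011, -0.266)–(-0.9376, -0.9376, -0.266)  len=0.5030
  (v23,v26,v27) [-+-] → (-0.47291, -1.13011, -0.266)–(0, -1.326, -0.266)  len=0.5119
  (v23,v27,v20) [--+] → (-1.07849, -1.74729, -0.266)–(-1.5514, -1.5514, -0.266)  len=0.5119
  (v20,v27,v24) [+-+] → (-1.07849, -1.74729, -0.266)–(0, -2.194, -0.266)  len=1.1673
  (v26,v30,v27) [++-] → (0.46469, -1.13349, -0.266)–(0, -1.326, -0.266)  len=0.5030
  (v27,v30,v31) [-+-] → (0.46469, -1.13349, -0.266)–(0.9376, -0.9376, -0.266)  len=0.5119
  (v27,v31,v24) [--+] → (0.47291, -1.99811, -0.266)–(0, -2.194, -0.266)  len=0.5119
  (v24,v31,v28) [+-+] → (0.47291, -1.99811, -0.266)–(1.5514, -1.5514, -0.266)  len=1.1673
  (v30,v2,v31) [++-] → (1.13011, -0.47291, -0.266)–(0.9376, -0.9376, -0.266)  len=0.5030
  (v31,v2,v3) [-+-] → (1.13011, -0.47291, -0.266)–(1.326, 0, -0.266)  len=0.5119
  (v31,v3,v28) [--+] → (1.74729, -1.07849, -0.266)–(1.5514, -1.5514, -0.266)  len=0.5119
  (v28,v3,v0) [+-+] → (1.74729, -1.07849, -0.266)–(2.194, 0, -0.266)  len=1.1673

Chained into 2 loop(s):
  loop 1: 16 segments, perimeter = 8.1189
  loop 2: 16 segments, perimeter = 13.4338
Total perimeter = 21.553

loops=2 perimeter=21.553


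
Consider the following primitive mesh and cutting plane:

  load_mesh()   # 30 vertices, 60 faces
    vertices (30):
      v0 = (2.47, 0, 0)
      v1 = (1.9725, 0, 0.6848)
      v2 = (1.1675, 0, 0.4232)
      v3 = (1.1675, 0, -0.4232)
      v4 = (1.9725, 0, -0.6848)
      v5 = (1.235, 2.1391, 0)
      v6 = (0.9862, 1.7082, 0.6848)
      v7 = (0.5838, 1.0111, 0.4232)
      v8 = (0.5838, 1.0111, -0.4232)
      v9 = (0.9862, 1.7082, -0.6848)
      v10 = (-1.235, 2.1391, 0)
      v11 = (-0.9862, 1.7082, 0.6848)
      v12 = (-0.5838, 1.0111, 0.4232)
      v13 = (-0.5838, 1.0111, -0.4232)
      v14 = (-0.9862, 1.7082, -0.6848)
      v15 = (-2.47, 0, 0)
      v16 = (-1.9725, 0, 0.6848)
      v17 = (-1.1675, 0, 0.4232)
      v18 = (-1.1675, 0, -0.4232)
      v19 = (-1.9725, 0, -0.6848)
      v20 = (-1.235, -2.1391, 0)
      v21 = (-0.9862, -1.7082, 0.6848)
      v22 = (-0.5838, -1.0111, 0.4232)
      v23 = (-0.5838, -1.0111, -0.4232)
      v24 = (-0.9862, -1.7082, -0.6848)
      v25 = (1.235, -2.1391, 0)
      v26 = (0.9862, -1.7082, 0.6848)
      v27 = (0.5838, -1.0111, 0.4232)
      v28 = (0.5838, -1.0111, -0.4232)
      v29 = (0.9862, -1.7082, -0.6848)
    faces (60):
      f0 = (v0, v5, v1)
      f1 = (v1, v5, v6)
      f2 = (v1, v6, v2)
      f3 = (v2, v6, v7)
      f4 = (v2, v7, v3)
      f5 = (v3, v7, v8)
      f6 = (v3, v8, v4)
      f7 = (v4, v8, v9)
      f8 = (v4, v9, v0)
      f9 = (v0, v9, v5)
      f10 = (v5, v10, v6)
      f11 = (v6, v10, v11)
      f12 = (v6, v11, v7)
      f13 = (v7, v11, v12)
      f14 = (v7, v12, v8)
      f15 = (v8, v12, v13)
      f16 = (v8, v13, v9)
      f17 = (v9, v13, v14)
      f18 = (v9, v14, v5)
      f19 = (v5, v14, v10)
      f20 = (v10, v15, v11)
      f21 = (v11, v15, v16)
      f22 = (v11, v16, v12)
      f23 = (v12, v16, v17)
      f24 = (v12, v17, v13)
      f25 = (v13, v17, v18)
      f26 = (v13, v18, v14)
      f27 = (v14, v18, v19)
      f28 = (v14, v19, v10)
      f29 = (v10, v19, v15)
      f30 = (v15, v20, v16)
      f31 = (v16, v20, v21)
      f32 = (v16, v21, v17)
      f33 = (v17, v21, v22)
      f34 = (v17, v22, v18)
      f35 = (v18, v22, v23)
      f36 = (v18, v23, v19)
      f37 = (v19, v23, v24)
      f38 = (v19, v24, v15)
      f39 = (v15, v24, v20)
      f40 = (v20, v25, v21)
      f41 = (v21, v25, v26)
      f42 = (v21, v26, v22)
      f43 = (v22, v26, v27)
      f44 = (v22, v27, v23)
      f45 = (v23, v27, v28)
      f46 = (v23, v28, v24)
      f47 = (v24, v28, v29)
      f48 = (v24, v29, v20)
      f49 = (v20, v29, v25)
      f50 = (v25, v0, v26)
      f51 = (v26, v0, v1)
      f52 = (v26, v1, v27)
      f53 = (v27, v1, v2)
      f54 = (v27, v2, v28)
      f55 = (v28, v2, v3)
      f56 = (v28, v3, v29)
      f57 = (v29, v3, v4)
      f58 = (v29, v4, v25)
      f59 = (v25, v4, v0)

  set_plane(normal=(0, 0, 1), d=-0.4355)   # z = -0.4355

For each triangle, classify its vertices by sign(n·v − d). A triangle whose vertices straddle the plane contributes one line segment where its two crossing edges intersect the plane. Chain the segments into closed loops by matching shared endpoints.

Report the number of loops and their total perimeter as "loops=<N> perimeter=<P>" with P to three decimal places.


Straddling triangles (24 of 60):
  (v3,v8,v4) [++-] → (0.649094, 0.96356, -0.4355)–(1.20535, 0, -0.4355)  len=1.1126
  (v4,v8,v9) [-+-] → (0.649094, 0.96356, -0.4355)–(0.60272, 1.04388, -0.4355)  len=0.0927
  (v4,v9,v0) [--+] → (1.52637, 1.08633, -0.4355)–(2.15361, 0, -0.4355)  len=1.2544
  (v0,v9,v5) [+-+] → (1.52637, 1.08633, -0.4355)–(1.07678, 1.86507, -0.4355)  len=0.8992
  (v8,v13,v9) [++-] → (-0.509981, 1.04388, -0.4355)–(0.60272, 1.04388, -0.4355)  len=1.1127
  (v9,v13,v14) [-+-] → (-0.509981, 1.04388, -0.4355)–(-0.60272, 1.04388, -0.4355)  len=0.0927
  (v9,v14,v5) [--+] → (-0.177577, 1.86507, -0.4355)–(1.07678, 1.86507, -0.4355)  len=1.2544
  (v5,v14,v10) [+-+] → (-0.177577, 1.86507, -0.4355)–(-1.07678, 1.86507, -0.4355)  len=0.8992
  (v13,v18,v14) [++-] → (-1.15898, 0.0803167, -0.4355)–(-0.60272, 1.04388, -0.4355)  len=1.1126
  (v14,v18,v19) [-+-] → (-1.15898, 0.0803167, -0.4355)–(-1.20535, 0, -0.4355)  len=0.0927
  (v14,v19,v10) [--+] → (-1.70401, 0.778735, -0.4355)–(-1.07678, 1.86507, -0.4355)  len=1.2544
  (v10,v19,v15) [+-+] → (-1.70401, 0.778735, -0.4355)–(-2.15361, 0, -0.4355)  len=0.8992
  (v18,v23,v19) [++-] → (-0.649094, -0.96356, -0.4355)–(-1.20535, 0, -0.4355)  len=1.1126
  (v19,v23,v24) [-+-] → (-0.649094, -0.96356, -0.4355)–(-0.60272, -1.04388, -0.4355)  len=0.0927
  (v19,v24,v15) [--+] → (-1.52637, -1.08633, -0.4355)–(-2.15361, 0, -0.4355)  len=1.2544
  (v15,v24,v20) [+-+] → (-1.52637, -1.08633, -0.4355)–(-1.07678, -1.86507, -0.4355)  len=0.8992
  (v23,v28,v24) [++-] → (0.509981, -1.04388, -0.4355)–(-0.60272, -1.04388, -0.4355)  len=1.1127
  (v24,v28,v29) [-+-] → (0.509981, -1.04388, -0.4355)–(0.60272, -1.04388, -0.4355)  len=0.0927
  (v24,v29,v20) [--+] → (0.177577, -1.86507, -0.4355)–(-1.07678, -1.86507, -0.4355)  len=1.2544
  (v20,v29,v25) [+-+] → (0.177577, -1.86507, -0.4355)–(1.07678, -1.86507, -0.4355)  len=0.8992
  (v28,v3,v29) [++-] → (1.15898, -0.0803167, -0.4355)–(0.60272, -1.04388, -0.4355)  len=1.1126
  (v29,v3,v4) [-+-] → (1.15898, -0.0803167, -0.4355)–(1.20535, 0, -0.4355)  len=0.0927
  (v29,v4,v25) [--+] → (1.70401, -0.778735, -0.4355)–(1.07678, -1.86507, -0.4355)  len=1.2544
  (v25,v4,v0) [+-+] → (1.70401, -0.778735, -0.4355)–(2.15361, 0, -0.4355)  len=0.8992

Chained into 2 loop(s):
  loop 1: 12 segments, perimeter = 7.2322
  loop 2: 12 segments, perimeter = 12.9216
Total perimeter = 20.154

loops=2 perimeter=20.154


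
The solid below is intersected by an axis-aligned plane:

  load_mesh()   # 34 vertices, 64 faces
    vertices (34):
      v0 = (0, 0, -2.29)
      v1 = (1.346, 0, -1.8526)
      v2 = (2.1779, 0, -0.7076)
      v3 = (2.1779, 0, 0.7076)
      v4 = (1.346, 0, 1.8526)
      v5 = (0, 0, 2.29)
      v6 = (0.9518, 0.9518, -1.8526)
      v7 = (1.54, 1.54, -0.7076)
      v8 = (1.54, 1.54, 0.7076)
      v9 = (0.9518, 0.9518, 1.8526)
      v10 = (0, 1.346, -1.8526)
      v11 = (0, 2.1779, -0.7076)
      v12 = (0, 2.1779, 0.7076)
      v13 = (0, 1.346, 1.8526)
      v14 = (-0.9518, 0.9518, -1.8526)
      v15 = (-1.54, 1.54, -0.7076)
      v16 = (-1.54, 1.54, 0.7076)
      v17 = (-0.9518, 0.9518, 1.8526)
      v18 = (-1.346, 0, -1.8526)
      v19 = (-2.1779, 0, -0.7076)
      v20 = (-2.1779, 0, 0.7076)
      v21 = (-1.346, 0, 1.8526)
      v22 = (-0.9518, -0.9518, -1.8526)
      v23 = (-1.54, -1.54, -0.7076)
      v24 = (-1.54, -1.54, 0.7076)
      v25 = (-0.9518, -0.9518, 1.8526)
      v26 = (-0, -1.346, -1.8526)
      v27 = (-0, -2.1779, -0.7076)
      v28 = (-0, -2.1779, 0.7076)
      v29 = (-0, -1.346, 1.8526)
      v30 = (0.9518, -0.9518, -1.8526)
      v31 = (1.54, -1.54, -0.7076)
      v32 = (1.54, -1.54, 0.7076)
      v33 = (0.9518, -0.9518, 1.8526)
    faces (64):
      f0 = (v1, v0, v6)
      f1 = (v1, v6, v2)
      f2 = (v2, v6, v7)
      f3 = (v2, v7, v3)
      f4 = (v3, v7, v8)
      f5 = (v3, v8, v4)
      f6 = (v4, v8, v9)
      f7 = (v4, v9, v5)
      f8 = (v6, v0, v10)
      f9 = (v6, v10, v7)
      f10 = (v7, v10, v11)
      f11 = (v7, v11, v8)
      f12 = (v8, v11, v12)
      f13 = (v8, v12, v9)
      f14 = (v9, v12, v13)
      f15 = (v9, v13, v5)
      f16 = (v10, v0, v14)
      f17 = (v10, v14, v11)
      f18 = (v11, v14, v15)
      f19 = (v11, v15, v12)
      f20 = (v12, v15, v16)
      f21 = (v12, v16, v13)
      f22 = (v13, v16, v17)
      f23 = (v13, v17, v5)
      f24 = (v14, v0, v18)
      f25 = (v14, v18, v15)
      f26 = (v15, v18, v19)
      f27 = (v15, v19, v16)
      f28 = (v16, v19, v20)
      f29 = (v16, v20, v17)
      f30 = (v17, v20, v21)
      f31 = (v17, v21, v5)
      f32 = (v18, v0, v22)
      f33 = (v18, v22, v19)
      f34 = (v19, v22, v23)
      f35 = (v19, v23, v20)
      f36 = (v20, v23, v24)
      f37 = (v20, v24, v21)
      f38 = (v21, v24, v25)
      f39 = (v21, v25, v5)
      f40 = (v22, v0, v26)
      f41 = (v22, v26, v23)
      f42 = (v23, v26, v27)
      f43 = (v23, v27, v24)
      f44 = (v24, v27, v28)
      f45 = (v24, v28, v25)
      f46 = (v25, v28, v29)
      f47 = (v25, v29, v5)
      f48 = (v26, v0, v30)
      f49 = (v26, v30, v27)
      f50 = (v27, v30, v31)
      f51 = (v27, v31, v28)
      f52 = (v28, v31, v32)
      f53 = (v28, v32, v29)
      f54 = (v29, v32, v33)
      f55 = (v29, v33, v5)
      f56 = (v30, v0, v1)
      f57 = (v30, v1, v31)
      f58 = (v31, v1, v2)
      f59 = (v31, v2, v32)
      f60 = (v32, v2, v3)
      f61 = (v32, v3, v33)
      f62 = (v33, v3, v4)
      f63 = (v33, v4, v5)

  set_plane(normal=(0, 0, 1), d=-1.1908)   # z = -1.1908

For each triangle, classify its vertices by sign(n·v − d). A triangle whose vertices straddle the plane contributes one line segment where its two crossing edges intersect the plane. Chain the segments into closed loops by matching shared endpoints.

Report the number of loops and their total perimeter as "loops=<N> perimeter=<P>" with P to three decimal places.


Straddling triangles (16 of 64):
  (v1,v6,v2) [--+] → (1.66048, 0.401668, -1.1908)–(1.82683, 0, -1.1908)  len=0.4348
  (v2,v6,v7) [+-+] → (1.66048, 0.401668, -1.1908)–(1.29177, 1.29177, -1.1908)  len=0.9634
  (v6,v10,v7) [--+] → (0.890107, 1.45813, -1.1908)–(1.29177, 1.29177, -1.1908)  len=0.4348
  (v7,v10,v11) [+-+] → (0.890107, 1.45813, -1.1908)–(0, 1.82683, -1.1908)  len=0.9634
  (v10,v14,v11) [--+] → (-0.401668, 1.66048, -1.1908)–(0, 1.82683, -1.1908)  len=0.4348
  (v11,v14,v15) [+-+] → (-0.401668, 1.66048, -1.1908)–(-1.29177, 1.29177, -1.1908)  len=0.9634
  (v14,v18,v15) [--+] → (-1.45813, 0.890107, -1.1908)–(-1.29177, 1.29177, -1.1908)  len=0.4348
  (v15,v18,v19) [+-+] → (-1.45813, 0.890107, -1.1908)–(-1.82683, 0, -1.1908)  len=0.9634
  (v18,v22,v19) [--+] → (-1.66048, -0.401668, -1.1908)–(-1.82683, 0, -1.1908)  len=0.4348
  (v19,v22,v23) [+-+] → (-1.66048, -0.401668, -1.1908)–(-1.29177, -1.29177, -1.1908)  len=0.9634
  (v22,v26,v23) [--+] → (-0.890107, -1.45813, -1.1908)–(-1.29177, -1.29177, -1.1908)  len=0.4348
  (v23,v26,v27) [+-+] → (-0.890107, -1.45813, -1.1908)–(0, -1.82683, -1.1908)  len=0.9634
  (v26,v30,v27) [--+] → (0.401668, -1.66048, -1.1908)–(0, -1.82683, -1.1908)  len=0.4348
  (v27,v30,v31) [+-+] → (0.401668, -1.66048, -1.1908)–(1.29177, -1.29177, -1.1908)  len=0.9634
  (v30,v1,v31) [--+] → (1.45813, -0.890107, -1.1908)–(1.29177, -1.29177, -1.1908)  len=0.4348
  (v31,v1,v2) [+-+] → (1.45813, -0.890107, -1.1908)–(1.82683, 0, -1.1908)  len=0.9634

Chained into 1 loop(s):
  loop 1: 16 segments, perimeter = 11.1856
Total perimeter = 11.186

loops=1 perimeter=11.186


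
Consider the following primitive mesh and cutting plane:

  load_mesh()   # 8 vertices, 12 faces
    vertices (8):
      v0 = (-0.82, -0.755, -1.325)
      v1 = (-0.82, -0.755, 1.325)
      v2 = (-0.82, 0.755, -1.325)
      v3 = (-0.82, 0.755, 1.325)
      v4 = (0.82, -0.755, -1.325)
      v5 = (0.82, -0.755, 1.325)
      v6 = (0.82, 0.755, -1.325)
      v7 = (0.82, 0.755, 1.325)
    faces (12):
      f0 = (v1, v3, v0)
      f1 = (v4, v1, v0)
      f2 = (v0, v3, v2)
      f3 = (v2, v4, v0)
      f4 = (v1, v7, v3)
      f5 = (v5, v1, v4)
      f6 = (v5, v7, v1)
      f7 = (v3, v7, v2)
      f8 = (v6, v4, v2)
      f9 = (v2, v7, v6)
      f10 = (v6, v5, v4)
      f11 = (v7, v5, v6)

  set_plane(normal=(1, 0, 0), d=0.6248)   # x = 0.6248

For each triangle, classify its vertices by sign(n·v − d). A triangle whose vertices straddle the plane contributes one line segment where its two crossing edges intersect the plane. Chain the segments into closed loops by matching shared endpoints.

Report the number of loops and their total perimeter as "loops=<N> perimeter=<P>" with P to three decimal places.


loops=1 perimeter=8.320

Straddling triangles (8 of 12):
  (v4,v1,v0) [+--] → (0.6248, -0.755, -1.00959)–(0.6248, -0.755, -1.325)  len=0.3154
  (v2,v4,v0) [-+-] → (0.6248, -0.575273, -1.325)–(0.6248, -0.755, -1.325)  len=0.1797
  (v1,v7,v3) [-+-] → (0.6248, 0.575273, 1.325)–(0.6248, 0.755, 1.325)  len=0.1797
  (v5,v1,v4) [+-+] → (0.6248, -0.755, 1.325)–(0.6248, -0.755, -1.00959)  len=2.3346
  (v5,v7,v1) [++-] → (0.6248, 0.575273, 1.325)–(0.6248, -0.755, 1.325)  len=1.3303
  (v3,v7,v2) [-+-] → (0.6248, 0.755, 1.325)–(0.6248, 0.755, 1.00959)  len=0.3154
  (v6,v4,v2) [++-] → (0.6248, -0.575273, -1.325)–(0.6248, 0.755, -1.325)  len=1.3303
  (v2,v7,v6) [-++] → (0.6248, 0.755, 1.00959)–(0.6248, 0.755, -1.325)  len=2.3346

Chained into 1 loop(s):
  loop 1: 8 segments, perimeter = 8.3200
Total perimeter = 8.320
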